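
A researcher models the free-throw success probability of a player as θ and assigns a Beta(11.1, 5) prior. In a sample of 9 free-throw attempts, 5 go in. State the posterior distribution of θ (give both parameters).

Posterior: Beta(16.1, 9)

Observing 5 successes and 4 failures updates Beta(11.1, 5) by adding the success and failure counts to the two shape parameters: α = 11.1+5 = 16.1, β = 5+4 = 9.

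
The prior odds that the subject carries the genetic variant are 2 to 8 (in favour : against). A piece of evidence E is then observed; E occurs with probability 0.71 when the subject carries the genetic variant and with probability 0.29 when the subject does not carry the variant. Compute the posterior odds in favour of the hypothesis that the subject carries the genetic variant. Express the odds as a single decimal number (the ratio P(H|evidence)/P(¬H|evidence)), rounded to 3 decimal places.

Posterior odds ≈ 0.612

Prior odds = 2/8 = 0.25000.
Likelihood ratio for E = 0.71/0.29 = 2.4483.
Posterior odds = prior odds × LR = 0.61207.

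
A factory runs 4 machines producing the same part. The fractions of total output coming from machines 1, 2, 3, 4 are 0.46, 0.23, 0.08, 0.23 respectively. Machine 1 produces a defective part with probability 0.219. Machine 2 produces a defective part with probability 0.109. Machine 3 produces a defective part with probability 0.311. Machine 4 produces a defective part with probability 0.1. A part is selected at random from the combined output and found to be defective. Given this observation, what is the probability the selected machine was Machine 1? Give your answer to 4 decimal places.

Posterior probability ≈ 0.5800

P(defective|M1) = 0.219; P(defective|M2) = 0.109; P(defective|M3) = 0.311; P(defective|M4) = 0.1.
Prior × likelihood for each source: 0.46·0.219=0.1007, 0.23·0.109=0.02507, 0.08·0.311=0.02488, 0.23·0.1=0.02300. Summing gives P(defective) = 0.17369.
P(Machine 1 | defective) = 0.1007 / 0.17369 = 0.5800.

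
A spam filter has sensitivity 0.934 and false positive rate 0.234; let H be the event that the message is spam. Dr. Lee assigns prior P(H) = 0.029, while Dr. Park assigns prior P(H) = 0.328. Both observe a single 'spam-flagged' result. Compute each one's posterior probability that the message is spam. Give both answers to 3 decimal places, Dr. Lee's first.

Dr. Lee: 0.107; Dr. Park: 0.661

The likelihood ratio for a 'spam-flagged' result is 0.934/0.234 = 3.9915.
Dr. Lee: prior odds 0.029/0.971 = 0.029866; posterior odds 0.11921; posterior probability 0.107.
Dr. Park: prior odds 0.328/0.672 = 0.48810; posterior odds 1.9482; posterior probability 0.661.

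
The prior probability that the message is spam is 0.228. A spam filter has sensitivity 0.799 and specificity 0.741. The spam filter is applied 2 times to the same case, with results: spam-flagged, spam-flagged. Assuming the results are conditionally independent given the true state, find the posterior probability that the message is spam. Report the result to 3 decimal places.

With H the event that the message is spam, the joint likelihood of the observed sequence is P(data|H) = 0.799·0.799 = 0.63840 and P(data|¬H) = 0.259·0.259 = 0.067081.
Bayes: P(H|data) = 0.228·0.63840 / (0.228·0.63840 + 0.772·0.067081) = 0.14556/0.19734 = 0.7376.

Posterior P(H) ≈ 0.738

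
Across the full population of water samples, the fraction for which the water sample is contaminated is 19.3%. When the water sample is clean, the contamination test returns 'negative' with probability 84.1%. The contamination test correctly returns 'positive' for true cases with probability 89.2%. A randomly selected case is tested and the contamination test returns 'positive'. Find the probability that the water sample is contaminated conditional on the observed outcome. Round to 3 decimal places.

Write H for 'the water sample is contaminated'. Prior odds H:¬H = 0.193/0.807 = 0.23916. For the 'positive' outcome, the likelihood ratio is 0.892/0.159 = 5.6101.
Posterior odds = 0.23916 × 5.6101 = 1.3417, so P(H|E) = 1.3417/(1+1.3417) = 0.573.

P(H | E) ≈ 0.573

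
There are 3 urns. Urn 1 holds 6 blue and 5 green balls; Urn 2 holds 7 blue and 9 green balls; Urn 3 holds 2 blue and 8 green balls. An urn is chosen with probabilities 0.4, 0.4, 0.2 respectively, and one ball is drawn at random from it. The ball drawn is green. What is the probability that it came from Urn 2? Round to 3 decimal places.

Posterior probability ≈ 0.397

P(green|Urn 1) = 0.4545; P(green|Urn 2) = 0.5625; P(green|Urn 3) = 0.8.
Prior × likelihood for each source: 0.4·0.4545=0.1818, 0.4·0.5625=0.2250, 0.2·0.8=0.1600. Summing gives P(green) = 0.56682.
P(Urn 2 | green) = 0.2250 / 0.56682 = 0.397.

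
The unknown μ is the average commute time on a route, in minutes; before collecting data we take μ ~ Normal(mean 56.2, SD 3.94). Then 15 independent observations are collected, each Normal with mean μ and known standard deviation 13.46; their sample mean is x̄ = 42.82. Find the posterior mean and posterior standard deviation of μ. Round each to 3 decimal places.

Posterior mean ≈ 48.675; posterior SD ≈ 2.606

Prior precision 1/τ₀² = 1/3.94² = 0.0644180; data precision n/σ² = 15/13.46² = 0.0827944.
Posterior precision = 0.0644180 + 0.0827944 = 0.147212, giving posterior SD = 1/√0.147212 = 2.606.
Posterior mean = (0.0644180·56.2 + 0.0827944·42.82) / 0.147212 = 48.675.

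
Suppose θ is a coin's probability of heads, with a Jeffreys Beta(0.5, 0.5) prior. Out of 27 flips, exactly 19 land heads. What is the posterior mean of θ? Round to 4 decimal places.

Posterior mean ≈ 0.6964

The binomial likelihood is conjugate to the Beta prior: with 19 successes and 8 failures, the posterior is Beta(0.5+19, 0.5+8) = Beta(19.5, 8.5).
Posterior mean = α/(α+β) = 19.5/28 = 0.6964.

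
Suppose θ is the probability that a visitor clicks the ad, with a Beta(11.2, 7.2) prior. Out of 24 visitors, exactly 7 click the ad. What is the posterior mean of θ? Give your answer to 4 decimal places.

Posterior mean ≈ 0.4292

The binomial likelihood is conjugate to the Beta prior: with 7 successes and 17 failures, the posterior is Beta(11.2+7, 7.2+17) = Beta(18.2, 24.2).
Posterior mean = α/(α+β) = 18.2/42.4 = 0.4292.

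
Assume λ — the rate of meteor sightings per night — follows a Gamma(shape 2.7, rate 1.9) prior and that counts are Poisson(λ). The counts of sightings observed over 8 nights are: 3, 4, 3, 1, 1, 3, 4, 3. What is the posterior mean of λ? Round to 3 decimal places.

Posterior mean ≈ 2.495

Total count ∑xᵢ = 22 over n = 8 nights.
Gamma is conjugate to the Poisson likelihood: posterior is Gamma(shape = 2.7+22 = 24.7, rate = 1.9+8 = 9.9).
E[λ | data] = 24.7/9.9 = 2.495.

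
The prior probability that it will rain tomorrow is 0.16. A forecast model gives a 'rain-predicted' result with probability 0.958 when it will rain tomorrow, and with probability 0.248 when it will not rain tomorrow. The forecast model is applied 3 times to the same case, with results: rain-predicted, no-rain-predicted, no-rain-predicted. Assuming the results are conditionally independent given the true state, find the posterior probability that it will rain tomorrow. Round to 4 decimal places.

Posterior P(H) ≈ 0.0023

Let H be the event that it will rain tomorrow; start with P(H) = 0.16. P('rain-predicted'|H) = 0.958, P('rain-predicted'|¬H) = 0.248.
Update on result 1 ('rain-predicted'): P(H) ← 0.958·0.1600 / (0.958·0.1600 + 0.248·0.8400) = 0.15328/0.36160 = 0.4239.
Update on result 2 ('no-rain-predicted'): P(H) ← 0.042·0.4239 / (0.042·0.4239 + 0.752·0.5761) = 0.017804/0.45104 = 0.0395.
Update on result 3 ('no-rain-predicted'): P(H) ← 0.042·0.0395 / (0.042·0.0395 + 0.752·0.9605) = 0.0016578/0.72397 = 0.0023.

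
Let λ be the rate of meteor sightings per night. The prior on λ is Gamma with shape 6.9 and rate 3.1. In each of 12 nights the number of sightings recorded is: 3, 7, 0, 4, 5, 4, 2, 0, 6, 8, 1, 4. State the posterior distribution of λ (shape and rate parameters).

Posterior: Gamma(shape=50.9, rate=15.1)

The Poisson likelihood adds the total count to the shape and the number of exposure periods to the rate. Here ∑xᵢ = 44 and n = 12, so shape 6.9→50.9 and rate 3.1→15.1.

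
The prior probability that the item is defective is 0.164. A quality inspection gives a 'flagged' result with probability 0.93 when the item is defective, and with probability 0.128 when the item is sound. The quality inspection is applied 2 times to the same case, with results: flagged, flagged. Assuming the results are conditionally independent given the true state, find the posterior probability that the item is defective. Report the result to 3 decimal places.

Let H be the event that the item is defective; start with P(H) = 0.164. P('flagged'|H) = 0.93, P('flagged'|¬H) = 0.128.
Update on result 1 ('flagged'): P(H) ← 0.93·0.1640 / (0.93·0.1640 + 0.128·0.8360) = 0.15252/0.25953 = 0.5877.
Update on result 2 ('flagged'): P(H) ← 0.93·0.5877 / (0.93·0.5877 + 0.128·0.4123) = 0.54654/0.59932 = 0.9119.

Posterior P(H) ≈ 0.912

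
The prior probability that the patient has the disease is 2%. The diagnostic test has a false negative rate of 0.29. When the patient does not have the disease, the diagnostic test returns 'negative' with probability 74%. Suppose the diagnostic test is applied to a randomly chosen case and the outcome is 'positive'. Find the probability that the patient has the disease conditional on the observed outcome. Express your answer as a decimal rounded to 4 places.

P(H | E) ≈ 0.0528

Let H be the event that the patient has the disease. P(H) = 0.02, so P(¬H) = 0.98. With E the 'positive' result, P(E|H) = 0.71 and P(E|¬H) = 0.26.
P(E) = 0.71·0.02 + 0.26·0.98 = 0.014200 + 0.25480 = 0.26900.
By Bayes' theorem, P(H|E) = 0.014200 / 0.26900 = 0.0528.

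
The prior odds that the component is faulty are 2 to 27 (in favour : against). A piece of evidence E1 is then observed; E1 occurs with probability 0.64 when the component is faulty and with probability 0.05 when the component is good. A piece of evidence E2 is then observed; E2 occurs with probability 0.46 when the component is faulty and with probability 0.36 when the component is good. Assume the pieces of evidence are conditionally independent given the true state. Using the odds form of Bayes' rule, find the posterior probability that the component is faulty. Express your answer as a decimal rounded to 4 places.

Posterior probability ≈ 0.5478

Prior odds = 2/27 = 0.074074.
Likelihood ratio for E1 = 0.64/0.05 = 12.800.
Likelihood ratio for E2 = 0.46/0.36 = 1.2778.
Posterior odds = prior odds × LR₁ × LR₂ = 1.2115.
Posterior probability = odds/(1+odds) = 1.2115/2.2115 = 0.5478.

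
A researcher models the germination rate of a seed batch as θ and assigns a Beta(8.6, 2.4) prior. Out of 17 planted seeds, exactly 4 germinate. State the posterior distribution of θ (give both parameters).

Observing 4 successes and 13 failures updates Beta(8.6, 2.4) by adding the success and failure counts to the two shape parameters: α = 8.6+4 = 12.6, β = 2.4+13 = 15.4.

Posterior: Beta(12.6, 15.4)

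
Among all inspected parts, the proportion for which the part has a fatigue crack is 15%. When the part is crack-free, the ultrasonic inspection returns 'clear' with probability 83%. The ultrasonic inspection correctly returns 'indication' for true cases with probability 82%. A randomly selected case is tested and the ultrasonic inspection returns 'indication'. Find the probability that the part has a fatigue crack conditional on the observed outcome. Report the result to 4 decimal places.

Let H be the event that the part has a fatigue crack. P(H) = 0.15, so P(¬H) = 0.85. With E the 'indication' result, P(E|H) = 0.82 and P(E|¬H) = 0.17.
P(E) = 0.82·0.15 + 0.17·0.85 = 0.12300 + 0.14450 = 0.26750.
By Bayes' theorem, P(H|E) = 0.12300 / 0.26750 = 0.4598.

P(H | E) ≈ 0.4598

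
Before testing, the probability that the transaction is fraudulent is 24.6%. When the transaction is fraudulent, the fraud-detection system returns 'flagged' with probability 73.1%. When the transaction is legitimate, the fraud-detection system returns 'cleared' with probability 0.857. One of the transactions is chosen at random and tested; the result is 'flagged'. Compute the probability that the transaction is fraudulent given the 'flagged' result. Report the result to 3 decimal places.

P(H | E) ≈ 0.625

Let H be the event that the transaction is fraudulent. P(H) = 0.246, so P(¬H) = 0.754. With E the 'flagged' result, P(E|H) = 0.731 and P(E|¬H) = 0.143.
P(E) = 0.731·0.246 + 0.143·0.754 = 0.17983 + 0.10782 = 0.28765.
By Bayes' theorem, P(H|E) = 0.17983 / 0.28765 = 0.625.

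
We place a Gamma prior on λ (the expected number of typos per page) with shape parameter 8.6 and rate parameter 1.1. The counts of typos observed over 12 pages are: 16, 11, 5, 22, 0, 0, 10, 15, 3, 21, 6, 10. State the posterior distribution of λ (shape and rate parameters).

Posterior: Gamma(shape=127.6, rate=13.1)

The Poisson likelihood adds the total count to the shape and the number of exposure periods to the rate. Here ∑xᵢ = 119 and n = 12, so shape 8.6→127.6 and rate 1.1→13.1.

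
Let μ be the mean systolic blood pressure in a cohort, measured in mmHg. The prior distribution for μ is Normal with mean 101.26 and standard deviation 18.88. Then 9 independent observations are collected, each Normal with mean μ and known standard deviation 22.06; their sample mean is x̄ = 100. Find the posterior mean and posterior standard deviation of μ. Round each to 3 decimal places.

Prior precision 1/τ₀² = 1/18.88² = 0.00280541; data precision n/σ² = 9/22.06² = 0.0184940.
Posterior precision = 0.00280541 + 0.0184940 = 0.0212994, giving posterior SD = 1/√0.0212994 = 6.852.
Posterior mean = (0.00280541·101.26 + 0.0184940·100) / 0.0212994 = 100.166.

Posterior mean ≈ 100.166; posterior SD ≈ 6.852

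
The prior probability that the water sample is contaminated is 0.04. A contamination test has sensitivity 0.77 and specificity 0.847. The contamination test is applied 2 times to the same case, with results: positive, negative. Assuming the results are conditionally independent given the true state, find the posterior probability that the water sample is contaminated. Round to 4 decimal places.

Posterior P(H) ≈ 0.0539

Let H be the event that the water sample is contaminated; start with P(H) = 0.04. P('positive'|H) = 0.77, P('positive'|¬H) = 0.153.
Update on result 1 ('positive'): P(H) ← 0.77·0.0400 / (0.77·0.0400 + 0.153·0.9600) = 0.030800/0.17768 = 0.1733.
Update on result 2 ('negative'): P(H) ← 0.23·0.1733 / (0.23·0.1733 + 0.847·0.8267) = 0.039869/0.74005 = 0.0539.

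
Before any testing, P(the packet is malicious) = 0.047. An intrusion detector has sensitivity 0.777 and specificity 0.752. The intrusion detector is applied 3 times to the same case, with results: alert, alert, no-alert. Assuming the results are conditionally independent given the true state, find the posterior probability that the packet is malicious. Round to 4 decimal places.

With H the event that the packet is malicious, the joint likelihood of the observed sequence is P(data|H) = 0.777·0.777·0.223 = 0.13463 and P(data|¬H) = 0.248·0.248·0.752 = 0.046251.
Bayes: P(H|data) = 0.047·0.13463 / (0.047·0.13463 + 0.953·0.046251) = 0.0063277/0.050405 = 0.1255.

Posterior P(H) ≈ 0.1255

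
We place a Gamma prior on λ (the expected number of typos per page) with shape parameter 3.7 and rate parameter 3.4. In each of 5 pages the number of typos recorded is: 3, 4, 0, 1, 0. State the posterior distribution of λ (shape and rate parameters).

Posterior: Gamma(shape=11.7, rate=8.4)

Total count ∑xᵢ = 8 over n = 5 pages.
Gamma is conjugate to the Poisson likelihood: posterior is Gamma(shape = 3.7+8 = 11.7, rate = 3.4+5 = 8.4).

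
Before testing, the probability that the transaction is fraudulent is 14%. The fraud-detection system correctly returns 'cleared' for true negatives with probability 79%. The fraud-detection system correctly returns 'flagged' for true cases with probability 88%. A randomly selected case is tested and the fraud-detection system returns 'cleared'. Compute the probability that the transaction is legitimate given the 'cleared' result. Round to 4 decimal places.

Let H be the event that the transaction is fraudulent. P(H) = 0.14, so P(¬H) = 0.86. With E the 'cleared' result, P(E|H) = 0.12 and P(E|¬H) = 0.79.
P(E) = 0.12·0.14 + 0.79·0.86 = 0.016800 + 0.67940 = 0.69620.
By Bayes' theorem, P(H|E) = 0.016800 / 0.69620 = 0.0241. Hence P(¬H|E) = 1 − 0.0241 = 0.9759.

P(¬H | E) ≈ 0.9759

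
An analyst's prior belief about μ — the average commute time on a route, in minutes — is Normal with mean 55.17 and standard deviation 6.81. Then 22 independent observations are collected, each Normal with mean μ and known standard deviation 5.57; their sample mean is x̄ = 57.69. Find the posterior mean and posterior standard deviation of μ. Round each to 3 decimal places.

With known σ, the Normal prior is conjugate. Weight on the data is w = (n/σ²)/(n/σ² + 1/τ₀²) = 0.709108/(0.709108+0.0215628) = 0.97049.
Posterior mean = w·x̄ + (1−w)·μ₀ = 0.97049·57.69 + 0.029511·55.17 = 57.616. Posterior variance = 1/(0.709108+0.0215628) = 1.36861, so SD = 1.170.

Posterior mean ≈ 57.616; posterior SD ≈ 1.170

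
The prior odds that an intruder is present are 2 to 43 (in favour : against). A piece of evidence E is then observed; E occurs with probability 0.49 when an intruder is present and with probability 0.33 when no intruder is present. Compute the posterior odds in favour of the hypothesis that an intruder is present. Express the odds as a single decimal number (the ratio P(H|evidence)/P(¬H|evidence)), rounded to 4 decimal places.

Prior odds = 2/43 = 0.046512.
Likelihood ratio for E = 0.49/0.33 = 1.4848.
Posterior odds = prior odds × LR = 0.069063.

Posterior odds ≈ 0.0691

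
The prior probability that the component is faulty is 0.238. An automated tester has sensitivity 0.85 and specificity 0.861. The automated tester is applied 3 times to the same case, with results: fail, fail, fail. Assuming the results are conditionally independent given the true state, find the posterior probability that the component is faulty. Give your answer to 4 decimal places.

Posterior P(H) ≈ 0.9862

With H the event that the component is faulty, the joint likelihood of the observed sequence is P(data|H) = 0.85·0.85·0.85 = 0.61412 and P(data|¬H) = 0.139·0.139·0.139 = 0.0026856.
Bayes: P(H|data) = 0.238·0.61412 / (0.238·0.61412 + 0.762·0.0026856) = 0.14616/0.14821 = 0.9862.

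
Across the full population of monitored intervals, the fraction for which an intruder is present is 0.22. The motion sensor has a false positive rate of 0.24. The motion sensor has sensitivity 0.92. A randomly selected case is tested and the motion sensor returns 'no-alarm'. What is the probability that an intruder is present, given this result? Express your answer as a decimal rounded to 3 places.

Let H be the event that an intruder is present. P(H) = 0.22, so P(¬H) = 0.78. With E the 'no-alarm' result, P(E|H) = 0.08 and P(E|¬H) = 0.76.
P(E) = 0.08·0.22 + 0.76·0.78 = 0.017600 + 0.59280 = 0.61040.
By Bayes' theorem, P(H|E) = 0.017600 / 0.61040 = 0.029.

P(H | E) ≈ 0.029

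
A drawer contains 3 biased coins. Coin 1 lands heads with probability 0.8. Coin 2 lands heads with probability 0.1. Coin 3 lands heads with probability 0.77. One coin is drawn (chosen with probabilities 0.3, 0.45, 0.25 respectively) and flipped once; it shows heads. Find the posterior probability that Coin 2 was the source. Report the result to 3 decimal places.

P(heads|C1) = 0.8; P(heads|C2) = 0.1; P(heads|C3) = 0.77.
Prior × likelihood for each source: 0.3·0.8=0.2400, 0.45·0.1=0.04500, 0.25·0.77=0.1925. Summing gives P(heads) = 0.47750.
P(Coin 2 | heads) = 0.04500 / 0.47750 = 0.094.

Posterior probability ≈ 0.094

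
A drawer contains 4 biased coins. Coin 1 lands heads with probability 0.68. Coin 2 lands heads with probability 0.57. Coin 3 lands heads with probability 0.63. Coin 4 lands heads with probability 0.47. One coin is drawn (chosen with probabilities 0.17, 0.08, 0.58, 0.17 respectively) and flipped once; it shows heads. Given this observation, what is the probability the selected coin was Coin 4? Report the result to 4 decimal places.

Posterior probability ≈ 0.1317

P(heads|C1) = 0.68; P(heads|C2) = 0.57; P(heads|C3) = 0.63; P(heads|C4) = 0.47.
Prior × likelihood for each source: 0.17·0.68=0.1156, 0.08·0.57=0.04560, 0.58·0.63=0.3654, 0.17·0.47=0.07990. Summing gives P(heads) = 0.60650.
P(Coin 4 | heads) = 0.07990 / 0.60650 = 0.1317.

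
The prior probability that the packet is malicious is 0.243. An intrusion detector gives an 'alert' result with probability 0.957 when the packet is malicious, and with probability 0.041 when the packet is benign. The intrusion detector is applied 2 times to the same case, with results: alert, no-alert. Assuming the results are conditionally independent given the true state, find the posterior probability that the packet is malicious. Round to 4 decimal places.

Let H be the event that the packet is malicious; start with P(H) = 0.243. P('alert'|H) = 0.957, P('alert'|¬H) = 0.041.
Update on result 1 ('alert'): P(H) ← 0.957·0.2430 / (0.957·0.2430 + 0.041·0.7570) = 0.23255/0.26359 = 0.8823.
Update on result 2 ('no-alert'): P(H) ← 0.043·0.8823 / (0.043·0.8823 + 0.959·0.1177) = 0.037937/0.15086 = 0.2515.

Posterior P(H) ≈ 0.2515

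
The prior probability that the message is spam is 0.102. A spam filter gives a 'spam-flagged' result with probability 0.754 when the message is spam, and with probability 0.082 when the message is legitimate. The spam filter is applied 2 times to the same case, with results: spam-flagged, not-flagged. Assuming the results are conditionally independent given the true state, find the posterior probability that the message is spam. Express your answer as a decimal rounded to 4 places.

Posterior P(H) ≈ 0.2187

Let H be the event that the message is spam; start with P(H) = 0.102. P('spam-flagged'|H) = 0.754, P('spam-flagged'|¬H) = 0.082.
Update on result 1 ('spam-flagged'): P(H) ← 0.754·0.1020 / (0.754·0.1020 + 0.082·0.8980) = 0.076908/0.15054 = 0.5109.
Update on result 2 ('not-flagged'): P(H) ← 0.246·0.5109 / (0.246·0.5109 + 0.918·0.4891) = 0.12567/0.57470 = 0.2187.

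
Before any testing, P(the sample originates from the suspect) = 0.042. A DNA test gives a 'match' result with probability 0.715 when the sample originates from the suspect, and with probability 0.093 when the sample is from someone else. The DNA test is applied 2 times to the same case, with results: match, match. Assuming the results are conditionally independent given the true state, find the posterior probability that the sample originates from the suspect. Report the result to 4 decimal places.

With H the event that the sample originates from the suspect, the joint likelihood of the observed sequence is P(data|H) = 0.715·0.715 = 0.51122 and P(data|¬H) = 0.093·0.093 = 0.0086490.
Bayes: P(H|data) = 0.042·0.51122 / (0.042·0.51122 + 0.958·0.0086490) = 0.021471/0.029757 = 0.7216.

Posterior P(H) ≈ 0.7216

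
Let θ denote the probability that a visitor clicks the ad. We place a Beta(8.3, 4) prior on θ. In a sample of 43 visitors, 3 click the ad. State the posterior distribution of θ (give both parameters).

Posterior: Beta(11.3, 44)

The binomial likelihood is conjugate to the Beta prior: with 3 successes and 40 failures, the posterior is Beta(8.3+3, 4+40) = Beta(11.3, 44).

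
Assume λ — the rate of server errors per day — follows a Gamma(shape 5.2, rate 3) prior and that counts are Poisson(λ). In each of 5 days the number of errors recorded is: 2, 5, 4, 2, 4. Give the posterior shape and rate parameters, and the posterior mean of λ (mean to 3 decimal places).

Posterior: Gamma(shape=22.2, rate=8); mean ≈ 2.775

Total count ∑xᵢ = 17 over n = 5 days.
Gamma is conjugate to the Poisson likelihood: posterior is Gamma(shape = 5.2+17 = 22.2, rate = 3+5 = 8).
E[λ | data] = 22.2/8 = 2.775.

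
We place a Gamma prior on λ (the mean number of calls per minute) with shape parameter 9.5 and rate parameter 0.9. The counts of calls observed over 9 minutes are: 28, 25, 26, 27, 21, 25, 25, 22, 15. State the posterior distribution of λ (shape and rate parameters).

Posterior: Gamma(shape=223.5, rate=9.9)

The Poisson likelihood adds the total count to the shape and the number of exposure periods to the rate. Here ∑xᵢ = 214 and n = 9, so shape 9.5→223.5 and rate 0.9→9.9.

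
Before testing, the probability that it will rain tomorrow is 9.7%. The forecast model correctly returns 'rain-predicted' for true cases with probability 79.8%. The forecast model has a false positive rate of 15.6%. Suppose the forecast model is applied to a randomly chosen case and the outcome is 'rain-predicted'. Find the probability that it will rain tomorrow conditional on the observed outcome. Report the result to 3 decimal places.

P(H | E) ≈ 0.355

Let H be the event that it will rain tomorrow. P(H) = 0.097, so P(¬H) = 0.903. With E the 'rain-predicted' result, P(E|H) = 0.798 and P(E|¬H) = 0.156.
P(E) = 0.798·0.097 + 0.156·0.903 = 0.077406 + 0.14087 = 0.21827.
By Bayes' theorem, P(H|E) = 0.077406 / 0.21827 = 0.355.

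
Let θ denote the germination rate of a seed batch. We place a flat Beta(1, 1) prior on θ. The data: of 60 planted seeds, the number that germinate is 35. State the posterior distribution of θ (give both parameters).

Posterior: Beta(36, 26)

The binomial likelihood is conjugate to the Beta prior: with 35 successes and 25 failures, the posterior is Beta(1+35, 1+25) = Beta(36, 26).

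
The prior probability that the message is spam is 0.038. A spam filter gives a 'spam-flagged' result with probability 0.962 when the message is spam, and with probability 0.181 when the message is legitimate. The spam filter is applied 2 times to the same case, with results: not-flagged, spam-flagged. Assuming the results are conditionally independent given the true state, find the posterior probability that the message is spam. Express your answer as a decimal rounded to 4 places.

With H the event that the message is spam, the joint likelihood of the observed sequence is P(data|H) = 0.038·0.962 = 0.036556 and P(data|¬H) = 0.819·0.181 = 0.14824.
Bayes: P(H|data) = 0.038·0.036556 / (0.038·0.036556 + 0.962·0.14824) = 0.0013891/0.14400 = 0.0096.

Posterior P(H) ≈ 0.0096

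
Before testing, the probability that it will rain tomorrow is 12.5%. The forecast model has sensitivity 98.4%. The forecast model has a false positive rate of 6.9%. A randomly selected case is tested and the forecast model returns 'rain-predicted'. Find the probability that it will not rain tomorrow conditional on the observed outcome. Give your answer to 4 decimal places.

P(¬H | E) ≈ 0.3292

Write H for 'it will rain tomorrow'. Prior odds H:¬H = 0.125/0.875 = 0.14286. For the 'rain-predicted' outcome, the likelihood ratio is 0.984/0.069 = 14.261.
Posterior odds = 0.14286 × 14.261 = 2.0373, so P(H|E) = 2.0373/(1+2.0373) = 0.6708. Then P(¬H|E) = 1 − 0.6708 = 0.3292.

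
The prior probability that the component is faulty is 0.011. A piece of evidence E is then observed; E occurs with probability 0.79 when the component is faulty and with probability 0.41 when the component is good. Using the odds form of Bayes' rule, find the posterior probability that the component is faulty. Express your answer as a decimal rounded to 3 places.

Prior odds = 0.011/(1−0.011) = 0.011122.
Likelihood ratio for E = 0.79/0.41 = 1.9268.
Posterior odds = prior odds × LR = 0.021431.
Posterior probability = odds/(1+odds) = 0.021431/1.0214 = 0.021.

Posterior probability ≈ 0.021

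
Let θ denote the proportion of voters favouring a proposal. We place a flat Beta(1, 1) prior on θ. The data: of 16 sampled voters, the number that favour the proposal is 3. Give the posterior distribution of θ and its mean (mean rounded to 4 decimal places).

The binomial likelihood is conjugate to the Beta prior: with 3 successes and 13 failures, the posterior is Beta(1+3, 1+13) = Beta(4, 14).
Posterior mean = α/(α+β) = 4/18 = 0.2222.

Posterior: Beta(4, 14); mean ≈ 0.2222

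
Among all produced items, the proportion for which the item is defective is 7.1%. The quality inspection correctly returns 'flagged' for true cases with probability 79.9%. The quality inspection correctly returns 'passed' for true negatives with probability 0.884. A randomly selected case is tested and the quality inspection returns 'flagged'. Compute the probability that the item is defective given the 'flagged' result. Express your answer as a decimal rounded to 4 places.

P(H | E) ≈ 0.3449

Write H for 'the item is defective'. Prior odds H:¬H = 0.071/0.929 = 0.076426. For the 'flagged' outcome, the likelihood ratio is 0.799/0.116 = 6.8879.
Posterior odds = 0.076426 × 6.8879 = 0.52642, so P(H|E) = 0.52642/(1+0.52642) = 0.3449.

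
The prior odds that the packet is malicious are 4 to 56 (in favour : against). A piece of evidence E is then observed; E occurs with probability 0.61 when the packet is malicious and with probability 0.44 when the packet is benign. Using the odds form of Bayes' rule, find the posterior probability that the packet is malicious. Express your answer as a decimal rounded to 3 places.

Posterior probability ≈ 0.090

Prior odds = 4/56 = 0.071429. In log-odds, ln(0.071429) = -2.6391.
Add log likelihood ratio: ln(1.3864) = 0.32668.
Posterior log-odds = -2.3124, so posterior odds = exp(-2.3124) = 0.099026. Converting, P(H|E) = 0.099026/1.0990 = 0.090.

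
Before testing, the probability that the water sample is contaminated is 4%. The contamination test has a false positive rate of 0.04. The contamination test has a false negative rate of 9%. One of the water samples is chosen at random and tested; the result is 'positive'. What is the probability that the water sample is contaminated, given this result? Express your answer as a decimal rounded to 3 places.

P(H | E) ≈ 0.487

Write H for 'the water sample is contaminated'. Prior odds H:¬H = 0.04/0.96 = 0.041667. For the 'positive' outcome, the likelihood ratio is 0.91/0.04 = 22.750.
Posterior odds = 0.041667 × 22.750 = 0.94792, so P(H|E) = 0.94792/(1+0.94792) = 0.487.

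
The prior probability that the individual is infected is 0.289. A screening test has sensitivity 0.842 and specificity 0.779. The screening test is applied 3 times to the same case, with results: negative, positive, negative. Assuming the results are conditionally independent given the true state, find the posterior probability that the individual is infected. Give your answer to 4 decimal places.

Let H be the event that the individual is infected; start with P(H) = 0.289. P('positive'|H) = 0.842, P('positive'|¬H) = 0.221.
Update on result 1 ('negative'): P(H) ← 0.158·0.2890 / (0.158·0.2890 + 0.779·0.7110) = 0.045662/0.59953 = 0.0762.
Update on result 2 ('positive'): P(H) ← 0.842·0.0762 / (0.842·0.0762 + 0.221·0.9238) = 0.064129/0.26830 = 0.2390.
Update on result 3 ('negative'): P(H) ← 0.158·0.2390 / (0.158·0.2390 + 0.779·0.7610) = 0.037766/0.63057 = 0.0599.

Posterior P(H) ≈ 0.0599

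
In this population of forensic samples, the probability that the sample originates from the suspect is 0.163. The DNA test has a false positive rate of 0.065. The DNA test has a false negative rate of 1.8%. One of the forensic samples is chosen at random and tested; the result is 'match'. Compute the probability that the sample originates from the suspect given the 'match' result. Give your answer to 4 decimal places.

Write H for 'the sample originates from the suspect'. Prior odds H:¬H = 0.163/0.837 = 0.19474. For the 'match' outcome, the likelihood ratio is 0.982/0.065 = 15.108.
Posterior odds = 0.19474 × 15.108 = 2.9421, so P(H|E) = 2.9421/(1+2.9421) = 0.7463.

P(H | E) ≈ 0.7463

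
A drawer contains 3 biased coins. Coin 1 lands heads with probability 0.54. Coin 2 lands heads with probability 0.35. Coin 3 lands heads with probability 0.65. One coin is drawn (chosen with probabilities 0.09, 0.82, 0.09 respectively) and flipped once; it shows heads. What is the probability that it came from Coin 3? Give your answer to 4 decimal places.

Posterior probability ≈ 0.1484

P(heads|C1) = 0.54; P(heads|C2) = 0.35; P(heads|C3) = 0.65.
Prior × likelihood for each source: 0.09·0.54=0.04860, 0.82·0.35=0.2870, 0.09·0.65=0.05850. Summing gives P(heads) = 0.39410.
P(Coin 3 | heads) = 0.05850 / 0.39410 = 0.1484.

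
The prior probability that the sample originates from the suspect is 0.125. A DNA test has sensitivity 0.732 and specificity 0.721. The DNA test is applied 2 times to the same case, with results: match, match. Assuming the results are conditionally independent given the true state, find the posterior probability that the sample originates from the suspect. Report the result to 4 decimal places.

Posterior P(H) ≈ 0.4958

With H the event that the sample originates from the suspect, the joint likelihood of the observed sequence is P(data|H) = 0.732·0.732 = 0.53582 and P(data|¬H) = 0.279·0.279 = 0.077841.
Bayes: P(H|data) = 0.125·0.53582 / (0.125·0.53582 + 0.875·0.077841) = 0.066978/0.13509 = 0.4958.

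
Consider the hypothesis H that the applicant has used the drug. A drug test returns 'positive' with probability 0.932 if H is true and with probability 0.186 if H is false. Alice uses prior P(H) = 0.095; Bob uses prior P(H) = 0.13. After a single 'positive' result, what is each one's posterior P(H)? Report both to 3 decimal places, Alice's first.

The likelihood ratio for a 'positive' result is 0.932/0.186 = 5.0108.
Alice: prior odds 0.095/0.905 = 0.10497; posterior odds 0.52599; posterior probability 0.345.
Bob: prior odds 0.13/0.87 = 0.14943; posterior odds 0.74873; posterior probability 0.428.

Alice: 0.345; Bob: 0.428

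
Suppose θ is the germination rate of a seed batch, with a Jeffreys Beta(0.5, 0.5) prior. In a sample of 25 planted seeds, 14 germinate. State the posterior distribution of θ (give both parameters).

The binomial likelihood is conjugate to the Beta prior: with 14 successes and 11 failures, the posterior is Beta(0.5+14, 0.5+11) = Beta(14.5, 11.5).

Posterior: Beta(14.5, 11.5)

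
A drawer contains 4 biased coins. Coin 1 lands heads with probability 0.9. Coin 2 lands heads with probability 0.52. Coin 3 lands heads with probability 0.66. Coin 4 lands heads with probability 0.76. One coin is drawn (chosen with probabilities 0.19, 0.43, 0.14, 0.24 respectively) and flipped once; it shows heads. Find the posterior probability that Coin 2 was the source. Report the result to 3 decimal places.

Posterior probability ≈ 0.334

Tabulate prior·likelihood by source: [1] prior 0.19, lik 0.9, product 0.1710; [2] prior 0.43, lik 0.52, product 0.2236; [3] prior 0.14, lik 0.66, product 0.09240; [4] prior 0.24, lik 0.76, product 0.1824.
Normalizing constant = 0.66940; the posterior for Coin 2 is its product over the sum, 0.2236/0.66940 = 0.334.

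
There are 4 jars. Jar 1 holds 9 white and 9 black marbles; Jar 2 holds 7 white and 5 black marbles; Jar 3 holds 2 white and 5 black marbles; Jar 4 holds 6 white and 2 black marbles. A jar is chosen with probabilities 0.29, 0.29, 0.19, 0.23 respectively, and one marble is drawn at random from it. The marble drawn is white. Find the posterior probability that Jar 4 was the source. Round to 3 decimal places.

Posterior probability ≈ 0.319

Tabulate prior·likelihood by source: [1] prior 0.29, lik 0.5, product 0.1450; [2] prior 0.29, lik 0.5833, product 0.1692; [3] prior 0.19, lik 0.2857, product 0.05429; [4] prior 0.23, lik 0.75, product 0.1725.
Normalizing constant = 0.54095; the posterior for Jar 4 is its product over the sum, 0.1725/0.54095 = 0.319.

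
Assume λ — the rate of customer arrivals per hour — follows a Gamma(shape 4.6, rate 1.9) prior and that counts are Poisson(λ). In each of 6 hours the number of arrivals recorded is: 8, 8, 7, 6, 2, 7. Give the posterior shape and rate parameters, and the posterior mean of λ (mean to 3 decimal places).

The Poisson likelihood adds the total count to the shape and the number of exposure periods to the rate. Here ∑xᵢ = 38 and n = 6, so shape 4.6→42.6 and rate 1.9→7.9.
Posterior mean = shape/rate = 42.6/7.9 = 5.392.

Posterior: Gamma(shape=42.6, rate=7.9); mean ≈ 5.392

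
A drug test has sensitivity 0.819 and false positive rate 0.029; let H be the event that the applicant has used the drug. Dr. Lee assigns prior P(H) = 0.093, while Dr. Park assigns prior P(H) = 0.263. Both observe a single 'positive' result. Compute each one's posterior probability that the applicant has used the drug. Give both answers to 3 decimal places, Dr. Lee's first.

Dr. Lee: 0.743; Dr. Park: 0.910

P('+'|H) = 0.819, P('+'|¬H) = 0.029.
Dr. Lee: numerator 0.819·0.093 = 0.076167; evidence = 0.076167+0.029·0.907 = 0.10247; posterior = 0.743.
Dr. Park: numerator 0.819·0.263 = 0.21540; evidence = 0.21540+0.029·0.737 = 0.23677; posterior = 0.910.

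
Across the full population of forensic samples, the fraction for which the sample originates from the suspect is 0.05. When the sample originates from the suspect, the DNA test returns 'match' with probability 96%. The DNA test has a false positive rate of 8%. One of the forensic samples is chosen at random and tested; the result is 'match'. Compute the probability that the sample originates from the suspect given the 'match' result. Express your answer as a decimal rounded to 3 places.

P(H | E) ≈ 0.387

Let H be the event that the sample originates from the suspect. P(H) = 0.05, so P(¬H) = 0.95. With E the 'match' result, P(E|H) = 0.96 and P(E|¬H) = 0.08.
P(E) = 0.96·0.05 + 0.08·0.95 = 0.048000 + 0.076000 = 0.12400.
By Bayes' theorem, P(H|E) = 0.048000 / 0.12400 = 0.387.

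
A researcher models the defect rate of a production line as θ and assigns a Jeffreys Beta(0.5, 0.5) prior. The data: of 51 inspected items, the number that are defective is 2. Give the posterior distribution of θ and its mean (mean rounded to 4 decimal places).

The binomial likelihood is conjugate to the Beta prior: with 2 successes and 49 failures, the posterior is Beta(0.5+2, 0.5+49) = Beta(2.5, 49.5).
E[θ | data] = 2.5/(2.5+49.5) = 0.0481.

Posterior: Beta(2.5, 49.5); mean ≈ 0.0481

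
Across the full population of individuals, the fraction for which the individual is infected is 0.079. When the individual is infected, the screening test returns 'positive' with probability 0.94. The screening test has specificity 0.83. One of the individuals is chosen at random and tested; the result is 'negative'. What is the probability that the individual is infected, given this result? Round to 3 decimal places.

Let H be the event that the individual is infected. P(H) = 0.079, so P(¬H) = 0.921. With E the 'negative' result, P(E|H) = 0.06 and P(E|¬H) = 0.83.
P(E) = 0.06·0.079 + 0.83·0.921 = 0.0047400 + 0.76443 = 0.76917.
By Bayes' theorem, P(H|E) = 0.0047400 / 0.76917 = 0.006.

P(H | E) ≈ 0.006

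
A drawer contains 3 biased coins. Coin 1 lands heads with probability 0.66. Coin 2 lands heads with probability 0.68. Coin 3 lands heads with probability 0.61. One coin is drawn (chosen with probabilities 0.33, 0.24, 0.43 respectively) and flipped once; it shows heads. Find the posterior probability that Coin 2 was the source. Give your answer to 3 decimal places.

P(heads|C1) = 0.66; P(heads|C2) = 0.68; P(heads|C3) = 0.61.
Prior × likelihood for each source: 0.33·0.66=0.2178, 0.24·0.68=0.1632, 0.43·0.61=0.2623. Summing gives P(heads) = 0.64330.
P(Coin 2 | heads) = 0.1632 / 0.64330 = 0.254.

Posterior probability ≈ 0.254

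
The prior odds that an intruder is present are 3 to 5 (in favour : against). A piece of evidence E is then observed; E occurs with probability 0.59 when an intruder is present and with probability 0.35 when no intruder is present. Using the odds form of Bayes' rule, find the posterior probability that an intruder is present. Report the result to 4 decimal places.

Prior odds = 3/5 = 0.60000.
Likelihood ratio for E = 0.59/0.35 = 1.6857.
Posterior odds = prior odds × LR = 1.0114.
Posterior probability = odds/(1+odds) = 1.0114/2.0114 = 0.5028.

Posterior probability ≈ 0.5028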